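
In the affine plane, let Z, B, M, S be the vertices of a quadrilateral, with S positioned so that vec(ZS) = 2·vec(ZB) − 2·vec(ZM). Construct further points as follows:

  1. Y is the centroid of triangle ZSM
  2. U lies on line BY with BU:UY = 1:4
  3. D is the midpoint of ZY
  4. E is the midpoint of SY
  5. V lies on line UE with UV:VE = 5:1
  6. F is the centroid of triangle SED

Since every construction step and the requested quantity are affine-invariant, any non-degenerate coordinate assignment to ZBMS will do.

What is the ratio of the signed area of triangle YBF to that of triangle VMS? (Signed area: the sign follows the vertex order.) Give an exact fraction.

Work in coordinates with Z = (0, 0), B = (1, 0), M = (0, 1), S = (2, -2).
1. Y is the centroid of triangle ZSM ⇒ Y = (2/3, -1/3)
2. U lies on line BY with BU:UY = 1:4 ⇒ U = (14/15, -1/15)
3. D is the midpoint of ZY ⇒ D = (1/3, -1/6)
4. E is the midpoint of SY ⇒ E = (4/3, -7/6)
5. V lies on line UE with UV:VE = 5:1 ⇒ V = (19/15, -59/60)
6. F is the centroid of triangle SED ⇒ F = (11/9, -10/9)
2·[YBF] = -4/9, 2·[VMS] = -1/6
[YBF]:[VMS] = -4/9:-1/6 = 8/3

[YBF]:[VMS] = 8/3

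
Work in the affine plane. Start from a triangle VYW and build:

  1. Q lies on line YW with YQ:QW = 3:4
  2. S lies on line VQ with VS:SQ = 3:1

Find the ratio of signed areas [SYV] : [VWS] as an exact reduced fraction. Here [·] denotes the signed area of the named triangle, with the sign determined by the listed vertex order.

[SYV]:[VWS] = 3/4

Work in coordinates with V = (0, 0), Y = (1, 0), W = (0, 1).
1. Q lies on line YW with YQ:QW = 3:4 ⇒ Q = (4/7, 3/7)
2. S lies on line VQ with VS:SQ = 3:1 ⇒ S = (3/7, 9/28)
2·[SYV] = -9/28, 2·[VWS] = -3/7
[SYV]:[VWS] = -9/28:-3/7 = 3/4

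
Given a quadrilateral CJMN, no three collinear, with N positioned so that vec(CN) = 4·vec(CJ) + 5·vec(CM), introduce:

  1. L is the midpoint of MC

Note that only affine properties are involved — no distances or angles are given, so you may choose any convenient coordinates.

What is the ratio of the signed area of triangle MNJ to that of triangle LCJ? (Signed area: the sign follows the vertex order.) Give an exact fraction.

Work in coordinates with C = (0, 0), J = (1, 0), M = (0, 1), N = (4, 5).
1. L is the midpoint of MC ⇒ L = (0, 1/2)
2·[MNJ] = -8, 2·[LCJ] = 1/2
[MNJ]:[LCJ] = -8:1/2 = -16

[MNJ]:[LCJ] = -16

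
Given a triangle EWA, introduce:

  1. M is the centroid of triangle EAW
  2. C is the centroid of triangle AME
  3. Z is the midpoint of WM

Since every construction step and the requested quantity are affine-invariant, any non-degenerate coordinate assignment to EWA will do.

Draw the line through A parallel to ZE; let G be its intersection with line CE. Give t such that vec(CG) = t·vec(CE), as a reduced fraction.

t = -7/5

Choose coordinates E = (0, 0), W = (1, 0), A = (0, 1).
1. M is the centroid of triangle EAW ⇒ M = (1/3, 1/3)
2. C is the centroid of triangle AME ⇒ C = (1/9, 4/9)
3. Z is the midpoint of WM ⇒ Z = (2/3, 1/6)
through A parallel to ZE: direction (-2/3, -1/6); meets CE at G = (4/15, 16/15)
G = C + t·(E−C) with t = -7/5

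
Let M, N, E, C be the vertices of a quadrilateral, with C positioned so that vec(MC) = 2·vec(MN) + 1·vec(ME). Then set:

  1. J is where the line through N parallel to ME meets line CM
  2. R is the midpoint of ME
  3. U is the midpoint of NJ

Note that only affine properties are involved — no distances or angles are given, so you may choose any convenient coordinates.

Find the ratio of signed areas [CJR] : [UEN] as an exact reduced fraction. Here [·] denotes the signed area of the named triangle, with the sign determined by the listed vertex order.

[CJR]:[UEN] = -2

Set M = (0, 0), N = (1, 0), E = (0, 1), C = (2, 1); any affine frame gives the same invariant.
1. J is where the line through N parallel to ME meets line CM ⇒ J = (1, 1/2)
2. R is the midpoint of ME ⇒ R = (0, 1/2)
3. U is the midpoint of NJ ⇒ U = (1, 1/4)
2·[CJR] = -1/2, 2·[UEN] = 1/4
[CJR]:[UEN] = -1/2:1/4 = -2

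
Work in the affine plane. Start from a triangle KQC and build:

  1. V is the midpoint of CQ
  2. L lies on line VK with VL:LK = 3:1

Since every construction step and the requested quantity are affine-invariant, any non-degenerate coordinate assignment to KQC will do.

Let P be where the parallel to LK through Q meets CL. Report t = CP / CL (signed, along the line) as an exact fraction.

Set K = (0, 0), Q = (1, 0), C = (0, 1); any affine frame gives the same invariant.
1. V is the midpoint of CQ ⇒ V = (1/2, 1/2)
2. L lies on line VK with VL:LK = 3:1 ⇒ L = (1/8, 1/8)
through Q parallel to LK: direction (-1/8, -1/8); meets CL at P = (1/4, -3/4)
P = C + t·(L−C) with t = 2

t = 2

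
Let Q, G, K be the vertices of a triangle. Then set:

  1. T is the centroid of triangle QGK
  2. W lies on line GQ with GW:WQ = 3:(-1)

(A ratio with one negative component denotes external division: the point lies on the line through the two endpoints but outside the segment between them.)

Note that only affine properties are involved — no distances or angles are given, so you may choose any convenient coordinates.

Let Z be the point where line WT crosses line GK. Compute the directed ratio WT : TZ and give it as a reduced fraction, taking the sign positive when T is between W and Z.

WT:TZ = 7/2

Set Q = (0, 0), G = (1, 0), K = (0, 1); any affine frame gives the same invariant.
1. T is the centroid of triangle QGK ⇒ T = (1/3, 1/3)
2. W lies on line GQ with GW:WQ = 3:(-1) ⇒ W = (-1/2, 0)
line WT meets GK at Z = (4/7, 3/7)
T = W + t·(Z−W) with t = 7/9, so WT:TZ = 7/9:2/9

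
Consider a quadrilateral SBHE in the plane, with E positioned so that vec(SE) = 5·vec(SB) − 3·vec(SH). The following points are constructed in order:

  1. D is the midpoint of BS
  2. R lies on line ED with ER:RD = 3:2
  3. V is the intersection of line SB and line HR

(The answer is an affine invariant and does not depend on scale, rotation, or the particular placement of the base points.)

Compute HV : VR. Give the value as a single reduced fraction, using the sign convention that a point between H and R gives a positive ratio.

Work in coordinates with S = (0, 0), B = (1, 0), H = (0, 1), E = (5, -3).
1. D is the midpoint of BS ⇒ D = (1/2, 0)
2. R lies on line ED with ER:RD = 3:2 ⇒ R = (23/10, -6/5)
3. V is the intersection of line SB and line HR ⇒ V = (23/22, 0)
V = H + t·(R−H) with t = 5/11, so HV:VR = t:(1−t) = 5/11:6/11

HV:VR = 5/6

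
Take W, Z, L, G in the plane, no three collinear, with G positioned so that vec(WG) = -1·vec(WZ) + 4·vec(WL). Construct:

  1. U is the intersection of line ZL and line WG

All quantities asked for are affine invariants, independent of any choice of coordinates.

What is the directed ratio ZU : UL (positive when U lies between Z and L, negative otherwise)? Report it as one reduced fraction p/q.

ZU:UL = -4

Work in coordinates with W = (0, 0), Z = (1, 0), L = (0, 1), G = (-1, 4).
1. U is the intersection of line ZL and line WG ⇒ U = (-1/3, 4/3)
U = Z + t·(L−Z) with t = 4/3, so ZU:UL = t:(1−t) = 4/3:-1/3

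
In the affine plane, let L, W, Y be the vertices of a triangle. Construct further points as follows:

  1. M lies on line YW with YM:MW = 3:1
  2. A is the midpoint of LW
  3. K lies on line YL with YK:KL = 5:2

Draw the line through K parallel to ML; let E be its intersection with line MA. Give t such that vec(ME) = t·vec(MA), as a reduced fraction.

t = -12/7

Work in coordinates with L = (0, 0), W = (1, 0), Y = (0, 1).
1. M lies on line YW with YM:MW = 3:1 ⇒ M = (3/4, 1/4)
2. A is the midpoint of LW ⇒ A = (1/2, 0)
3. K lies on line YL with YK:KL = 5:2 ⇒ K = (0, 2/7)
through K parallel to ML: direction (-3/4, -1/4); meets MA at E = (33/28, 19/28)
E = M + t·(A−M) with t = -12/7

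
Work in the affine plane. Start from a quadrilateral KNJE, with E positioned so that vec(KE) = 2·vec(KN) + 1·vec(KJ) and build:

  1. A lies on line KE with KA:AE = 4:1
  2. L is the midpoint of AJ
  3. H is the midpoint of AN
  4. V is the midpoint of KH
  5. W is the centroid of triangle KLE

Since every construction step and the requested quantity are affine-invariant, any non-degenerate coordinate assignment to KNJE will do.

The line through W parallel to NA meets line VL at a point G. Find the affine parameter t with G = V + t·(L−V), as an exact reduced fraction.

Choose coordinates K = (0, 0), N = (1, 0), J = (0, 1), E = (2, 1).
1. A lies on line KE with KA:AE = 4:1 ⇒ A = (8/5, 4/5)
2. L is the midpoint of AJ ⇒ L = (4/5, 9/10)
3. H is the midpoint of AN ⇒ H = (13/10, 2/5)
4. V is the midpoint of KH ⇒ V = (13/20, 1/5)
5. W is the centroid of triangle KLE ⇒ W = (14/15, 19/30)
through W parallel to NA: direction (3/5, 4/5); meets VL at G = (2/3, 5/18)
G = V + t·(L−V) with t = 1/9

t = 1/9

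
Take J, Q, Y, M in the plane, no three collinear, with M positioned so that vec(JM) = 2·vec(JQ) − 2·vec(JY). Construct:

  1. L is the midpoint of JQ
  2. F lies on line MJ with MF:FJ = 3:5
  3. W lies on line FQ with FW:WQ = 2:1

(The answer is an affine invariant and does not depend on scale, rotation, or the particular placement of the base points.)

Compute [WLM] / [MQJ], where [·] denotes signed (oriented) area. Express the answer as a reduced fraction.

[WLM]:[MQJ] = 13/48

Set J = (0, 0), Q = (1, 0), Y = (0, 1), M = (2, -2); any affine frame gives the same invariant.
1. L is the midpoint of JQ ⇒ L = (1/2, 0)
2. F lies on line MJ with MF:FJ = 3:5 ⇒ F = (5/4, -5/4)
3. W lies on line FQ with FW:WQ = 2:1 ⇒ W = (13/12, -5/12)
2·[WLM] = 13/24, 2·[MQJ] = 2
[WLM]:[MQJ] = 13/24:2 = 13/48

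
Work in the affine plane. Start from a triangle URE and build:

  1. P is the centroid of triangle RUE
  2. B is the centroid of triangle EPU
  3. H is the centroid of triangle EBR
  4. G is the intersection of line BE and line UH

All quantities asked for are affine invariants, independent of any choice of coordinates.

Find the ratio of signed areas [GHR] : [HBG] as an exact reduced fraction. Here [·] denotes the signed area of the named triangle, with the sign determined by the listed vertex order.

Choose coordinates U = (0, 0), R = (1, 0), E = (0, 1).
1. P is the centroid of triangle RUE ⇒ P = (1/3, 1/3)
2. B is the centroid of triangle EPU ⇒ B = (1/9, 4/9)
3. H is the centroid of triangle EBR ⇒ H = (10/27, 13/27)
4. G is the intersection of line BE and line UH ⇒ G = (10/63, 13/63)
2·[GHR] = -52/189, 2·[HBG] = 4/63
[GHR]:[HBG] = -52/189:4/63 = -13/3

[GHR]:[HBG] = -13/3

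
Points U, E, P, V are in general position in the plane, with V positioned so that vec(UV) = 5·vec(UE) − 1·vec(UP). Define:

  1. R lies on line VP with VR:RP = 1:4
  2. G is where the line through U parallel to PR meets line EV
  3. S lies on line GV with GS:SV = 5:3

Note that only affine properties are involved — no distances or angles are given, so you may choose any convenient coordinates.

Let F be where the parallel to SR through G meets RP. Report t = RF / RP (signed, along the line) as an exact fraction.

Choose coordinates U = (0, 0), E = (1, 0), P = (0, 1), V = (5, -1).
1. R lies on line VP with VR:RP = 1:4 ⇒ R = (4, -3/5)
2. G is where the line through U parallel to PR meets line EV ⇒ G = (-5/3, 2/3)
3. S lies on line GV with GS:SV = 5:3 ⇒ S = (5/2, -3/8)
through G parallel to SR: direction (3/2, -9/40); meets RP at F = (7/3, 1/15)
F = R + t·(P−R) with t = 5/12

t = 5/12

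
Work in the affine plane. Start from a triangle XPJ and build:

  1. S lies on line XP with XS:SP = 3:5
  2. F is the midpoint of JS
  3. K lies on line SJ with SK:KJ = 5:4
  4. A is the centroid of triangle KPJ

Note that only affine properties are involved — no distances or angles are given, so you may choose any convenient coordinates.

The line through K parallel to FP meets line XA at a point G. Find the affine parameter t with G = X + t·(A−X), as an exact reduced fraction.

t = 33/38

Assign X = (0, 0), P = (1, 0), J = (0, 1) — the answer is frame-independent, so this choice is without loss of generality.
1. S lies on line XP with XS:SP = 3:5 ⇒ S = (3/8, 0)
2. F is the midpoint of JS ⇒ F = (3/16, 1/2)
3. K lies on line SJ with SK:KJ = 5:4 ⇒ K = (1/6, 5/9)
4. A is the centroid of triangle KPJ ⇒ A = (7/18, 14/27)
through K parallel to FP: direction (13/16, -1/2); meets XA at G = (77/228, 77/171)
G = X + t·(A−X) with t = 33/38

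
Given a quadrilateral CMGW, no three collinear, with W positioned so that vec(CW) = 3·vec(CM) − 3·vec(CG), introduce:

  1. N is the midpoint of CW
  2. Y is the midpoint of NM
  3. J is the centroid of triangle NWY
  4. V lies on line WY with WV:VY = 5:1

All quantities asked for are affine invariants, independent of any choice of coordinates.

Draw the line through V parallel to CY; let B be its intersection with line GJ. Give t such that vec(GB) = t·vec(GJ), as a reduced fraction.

t = 3/4

Assign C = (0, 0), M = (1, 0), G = (0, 1), W = (3, -3) — the answer is frame-independent, so this choice is without loss of generality.
1. N is the midpoint of CW ⇒ N = (3/2, -3/2)
2. Y is the midpoint of NM ⇒ Y = (5/4, -3/4)
3. J is the centroid of triangle NWY ⇒ J = (23/12, -7/4)
4. V lies on line WY with WV:VY = 5:1 ⇒ V = (37/24, -9/8)
through V parallel to CY: direction (5/4, -3/4); meets GJ at B = (23/16, -17/16)
B = G + t·(J−G) with t = 3/4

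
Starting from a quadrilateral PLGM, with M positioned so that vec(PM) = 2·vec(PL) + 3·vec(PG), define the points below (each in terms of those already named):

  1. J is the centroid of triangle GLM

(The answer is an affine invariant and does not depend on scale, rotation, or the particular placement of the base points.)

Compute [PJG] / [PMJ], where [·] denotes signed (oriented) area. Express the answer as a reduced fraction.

[PJG]:[PMJ] = -3

Work in coordinates with P = (0, 0), L = (1, 0), G = (0, 1), M = (2, 3).
1. J is the centroid of triangle GLM ⇒ J = (1, 4/3)
2·[PJG] = 1, 2·[PMJ] = -1/3
[PJG]:[PMJ] = 1:-1/3 = -3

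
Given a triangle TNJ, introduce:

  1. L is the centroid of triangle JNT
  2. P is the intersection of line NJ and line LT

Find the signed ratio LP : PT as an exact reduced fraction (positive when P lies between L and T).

LP:PT = -1/3

Choose coordinates T = (0, 0), N = (1, 0), J = (0, 1).
1. L is the centroid of triangle JNT ⇒ L = (1/3, 1/3)
2. P is the intersection of line NJ and line LT ⇒ P = (1/2, 1/2)
P = L + t·(T−L) with t = -1/2, so LP:PT = t:(1−t) = -1/2:3/2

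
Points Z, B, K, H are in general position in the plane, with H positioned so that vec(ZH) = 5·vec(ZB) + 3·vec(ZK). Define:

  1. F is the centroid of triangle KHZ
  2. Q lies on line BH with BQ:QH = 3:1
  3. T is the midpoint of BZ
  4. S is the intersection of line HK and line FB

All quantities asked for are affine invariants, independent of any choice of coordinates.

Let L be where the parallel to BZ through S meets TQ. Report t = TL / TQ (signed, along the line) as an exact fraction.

t = 7/9

Set Z = (0, 0), B = (1, 0), K = (0, 1), H = (5, 3); any affine frame gives the same invariant.
1. F is the centroid of triangle KHZ ⇒ F = (5/3, 4/3)
2. Q lies on line BH with BQ:QH = 3:1 ⇒ Q = (4, 9/4)
3. T is the midpoint of BZ ⇒ T = (1/2, 0)
4. S is the intersection of line HK and line FB ⇒ S = (15/8, 7/4)
through S parallel to BZ: direction (-1, 0); meets TQ at L = (29/9, 7/4)
L = T + t·(Q−T) with t = 7/9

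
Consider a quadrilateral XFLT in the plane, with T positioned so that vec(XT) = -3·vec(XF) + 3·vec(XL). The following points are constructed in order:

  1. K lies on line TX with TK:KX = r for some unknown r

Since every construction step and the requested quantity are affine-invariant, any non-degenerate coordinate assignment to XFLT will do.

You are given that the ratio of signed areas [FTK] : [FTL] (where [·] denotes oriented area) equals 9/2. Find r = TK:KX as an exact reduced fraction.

Set X = (0, 0), F = (1, 0), L = (0, 1), T = (-3, 3); any affine frame gives the same invariant.
1. With TK:KX = r, write λ = r/(r+1) so K = T + λ·(X−T); K is affine-linear in λ
Every point depending on K is an affine combination of K and λ-independent points, so each such coordinate is linear in λ; the λ² term in each signed area is a multiple of (X−T)×(X−T) = 0, so 2·[FTK] and 2·[FTL] are each linear in λ. Evaluating at λ=0 and λ=1:
  2·[FTK] = 3·λ,   2·[FTL] = -1
So [FTK]:[FTL] = (3·λ) / (-1). Setting this equal to 9/2:
  3·λ = 9/2·(-1)  ⇒  λ = -3/2
Then r = λ/(1−λ) = (-3/2)/(5/2) = -3/5. Check: with r = -3/5, K = (-15/2, 15/2) and [FTK]:[FTL] = 9/2 as required.

r = -3/5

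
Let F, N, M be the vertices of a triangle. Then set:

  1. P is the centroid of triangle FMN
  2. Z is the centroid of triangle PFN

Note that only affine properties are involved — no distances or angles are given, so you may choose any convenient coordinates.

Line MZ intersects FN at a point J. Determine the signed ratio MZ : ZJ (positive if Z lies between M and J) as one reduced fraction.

MZ:ZJ = 8

Work in coordinates with F = (0, 0), N = (1, 0), M = (0, 1).
1. P is the centroid of triangle FMN ⇒ P = (1/3, 1/3)
2. Z is the centroid of triangle PFN ⇒ Z = (4/9, 1/9)
line MZ meets FN at J = (1/2, 0)
Z = M + t·(J−M) with t = 8/9, so MZ:ZJ = 8/9:1/9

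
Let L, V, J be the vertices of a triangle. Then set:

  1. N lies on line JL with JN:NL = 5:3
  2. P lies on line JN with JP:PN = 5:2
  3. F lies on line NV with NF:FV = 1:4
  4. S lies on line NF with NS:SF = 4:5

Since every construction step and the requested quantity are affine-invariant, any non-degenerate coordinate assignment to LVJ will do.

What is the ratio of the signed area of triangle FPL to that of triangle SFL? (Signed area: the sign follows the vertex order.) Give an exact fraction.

[FPL]:[SFL] = -93/35

Work in coordinates with L = (0, 0), V = (1, 0), J = (0, 1).
1. N lies on line JL with JN:NL = 5:3 ⇒ N = (0, 3/8)
2. P lies on line JN with JP:PN = 5:2 ⇒ P = (0, 31/56)
3. F lies on line NV with NF:FV = 1:4 ⇒ F = (1/5, 3/10)
4. S lies on line NF with NS:SF = 4:5 ⇒ S = (4/45, 41/120)
2·[FPL] = 31/280, 2·[SFL] = -1/24
[FPL]:[SFL] = 31/280:-1/24 = -93/35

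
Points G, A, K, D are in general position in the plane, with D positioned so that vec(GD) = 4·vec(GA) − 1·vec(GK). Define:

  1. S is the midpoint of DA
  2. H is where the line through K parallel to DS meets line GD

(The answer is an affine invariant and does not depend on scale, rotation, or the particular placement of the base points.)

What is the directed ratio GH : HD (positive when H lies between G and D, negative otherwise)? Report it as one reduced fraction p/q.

GH:HD = -3/2

Work in coordinates with G = (0, 0), A = (1, 0), K = (0, 1), D = (4, -1).
1. S is the midpoint of DA ⇒ S = (5/2, -1/2)
2. H is where the line through K parallel to DS meets line GD ⇒ H = (12, -3)
H = G + t·(D−G) with t = 3, so GH:HD = t:(1−t) = 3:-2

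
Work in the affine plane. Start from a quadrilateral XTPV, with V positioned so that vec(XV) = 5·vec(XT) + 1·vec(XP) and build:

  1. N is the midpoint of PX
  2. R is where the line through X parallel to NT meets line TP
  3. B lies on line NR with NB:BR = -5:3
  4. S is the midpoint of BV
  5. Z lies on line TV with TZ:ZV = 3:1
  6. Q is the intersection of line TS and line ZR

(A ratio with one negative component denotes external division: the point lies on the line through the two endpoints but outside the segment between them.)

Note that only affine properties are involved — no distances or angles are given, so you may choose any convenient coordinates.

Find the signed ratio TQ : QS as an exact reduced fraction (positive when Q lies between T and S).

TQ:QS = 15/22

Choose coordinates X = (0, 0), T = (1, 0), P = (0, 1), V = (5, 1).
1. N is the midpoint of PX ⇒ N = (0, 1/2)
2. R is where the line through X parallel to NT meets line TP ⇒ R = (2, -1)
3. B lies on line NR with NB:BR = -5:3 ⇒ B = (5, -13/4)
4. S is the midpoint of BV ⇒ S = (5, -9/8)
5. Z lies on line TV with TZ:ZV = 3:1 ⇒ Z = (4, 3/4)
6. Q is the intersection of line TS and line ZR ⇒ Q = (97/37, -135/296)
Q = T + t·(S−T) with t = 15/37, so TQ:QS = t:(1−t) = 15/37:22/37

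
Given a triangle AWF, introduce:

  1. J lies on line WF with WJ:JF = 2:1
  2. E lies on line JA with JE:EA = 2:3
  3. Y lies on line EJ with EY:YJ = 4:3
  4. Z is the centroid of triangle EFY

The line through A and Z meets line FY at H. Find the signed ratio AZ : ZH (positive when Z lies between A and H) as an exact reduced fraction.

AZ:ZH = 79/8

Work in coordinates with A = (0, 0), W = (1, 0), F = (0, 1).
1. J lies on line WF with WJ:JF = 2:1 ⇒ J = (1/3, 2/3)
2. E lies on line JA with JE:EA = 2:3 ⇒ E = (1/5, 2/5)
3. Y lies on line EJ with EY:YJ = 4:3 ⇒ Y = (29/105, 58/105)
4. Z is the centroid of triangle EFY ⇒ Z = (10/63, 41/63)
line AZ meets FY at H = (290/1659, 1189/1659)
Z = A + t·(H−A) with t = 79/87, so AZ:ZH = 79/87:8/87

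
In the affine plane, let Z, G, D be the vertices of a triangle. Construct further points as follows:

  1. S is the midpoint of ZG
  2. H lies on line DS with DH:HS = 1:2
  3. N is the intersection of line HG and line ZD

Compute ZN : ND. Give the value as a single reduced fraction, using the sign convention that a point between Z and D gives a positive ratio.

ZN:ND = 4

Work in coordinates with Z = (0, 0), G = (1, 0), D = (0, 1).
1. S is the midpoint of ZG ⇒ S = (1/2, 0)
2. H lies on line DS with DH:HS = 1:2 ⇒ H = (1/6, 2/3)
3. N is the intersection of line HG and line ZD ⇒ N = (0, 4/5)
N = Z + t·(D−Z) with t = 4/5, so ZN:ND = t:(1−t) = 4/5:1/5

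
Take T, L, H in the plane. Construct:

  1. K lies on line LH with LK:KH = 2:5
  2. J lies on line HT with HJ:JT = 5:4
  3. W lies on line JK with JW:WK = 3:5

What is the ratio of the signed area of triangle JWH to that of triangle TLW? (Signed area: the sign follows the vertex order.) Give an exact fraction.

Set T = (0, 0), L = (1, 0), H = (0, 1); any affine frame gives the same invariant.
1. K lies on line LH with LK:KH = 2:5 ⇒ K = (5/7, 2/7)
2. J lies on line HT with HJ:JT = 5:4 ⇒ J = (0, 4/9)
3. W lies on line JK with JW:WK = 3:5 ⇒ W = (15/56, 97/252)
2·[JWH] = 25/168, 2·[TLW] = 97/252
[JWH]:[TLW] = 25/168:97/252 = 75/194

[JWH]:[TLW] = 75/194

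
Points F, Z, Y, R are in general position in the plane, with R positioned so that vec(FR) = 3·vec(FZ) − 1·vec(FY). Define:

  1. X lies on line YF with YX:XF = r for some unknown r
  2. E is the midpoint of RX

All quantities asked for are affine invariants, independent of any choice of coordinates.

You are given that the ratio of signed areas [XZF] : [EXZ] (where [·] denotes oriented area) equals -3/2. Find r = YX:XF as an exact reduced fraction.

Work in coordinates with F = (0, 0), Z = (1, 0), Y = (0, 1), R = (3, -1).
1. With YX:XF = r, write λ = r/(r+1) so X = Y + λ·(F−Y); X is affine-linear in λ
2. E is the midpoint of RX ⇒ E is an affine combination of earlier points and hence also affine-linear in λ
Every point depending on X is an affine combination of X and λ-independent points, so each such coordinate is linear in λ; the λ² term in each signed area is a multiple of (F−Y)×(F−Y) = 0, so 2·[XZF] and 2·[EXZ] are each linear in λ. Evaluating at λ=0 and λ=1:
  2·[XZF] = λ − 1,   2·[EXZ] = −λ + 1/2
So [XZF]:[EXZ] = (λ − 1) / (−λ + 1/2). Setting this equal to -3/2:
  λ − 1 = -3/2·(−λ + 1/2)  ⇒  λ = -1/2
Then r = λ/(1−λ) = (-1/2)/(3/2) = -1/3. Check: with r = -1/3, X = (0, 3/2) and [XZF]:[EXZ] = -3/2 as required.

r = -1/3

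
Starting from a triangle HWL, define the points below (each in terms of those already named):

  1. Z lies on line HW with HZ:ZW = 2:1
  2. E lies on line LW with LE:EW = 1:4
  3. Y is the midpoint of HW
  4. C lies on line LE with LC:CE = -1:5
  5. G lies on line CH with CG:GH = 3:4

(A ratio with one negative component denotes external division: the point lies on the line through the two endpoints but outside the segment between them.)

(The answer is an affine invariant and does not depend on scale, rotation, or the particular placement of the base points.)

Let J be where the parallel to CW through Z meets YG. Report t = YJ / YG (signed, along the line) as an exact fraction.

Set H = (0, 0), W = (1, 0), L = (0, 1); any affine frame gives the same invariant.
1. Z lies on line HW with HZ:ZW = 2:1 ⇒ Z = (2/3, 0)
2. E lies on line LW with LE:EW = 1:4 ⇒ E = (1/5, 4/5)
3. Y is the midpoint of HW ⇒ Y = (1/2, 0)
4. C lies on line LE with LC:CE = -1:5 ⇒ C = (-1/20, 21/20)
5. G lies on line CH with CG:GH = 3:4 ⇒ G = (-1/35, 3/5)
through Z parallel to CW: direction (21/20, -21/20); meets YG at J = (-11/15, 7/5)
J = Y + t·(G−Y) with t = 7/3

t = 7/3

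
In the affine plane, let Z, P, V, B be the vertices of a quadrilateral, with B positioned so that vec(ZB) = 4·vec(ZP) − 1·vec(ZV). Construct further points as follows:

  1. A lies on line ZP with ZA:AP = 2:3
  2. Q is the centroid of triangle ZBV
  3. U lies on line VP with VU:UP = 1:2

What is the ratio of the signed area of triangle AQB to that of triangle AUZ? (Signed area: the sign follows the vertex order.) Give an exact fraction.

Work in coordinates with Z = (0, 0), P = (1, 0), V = (0, 1), B = (4, -1).
1. A lies on line ZP with ZA:AP = 2:3 ⇒ A = (2/5, 0)
2. Q is the centroid of triangle ZBV ⇒ Q = (4/3, 0)
3. U lies on line VP with VU:UP = 1:2 ⇒ U = (1/3, 2/3)
2·[AQB] = -14/15, 2·[AUZ] = 4/15
[AQB]:[AUZ] = -14/15:4/15 = -7/2

[AQB]:[AUZ] = -7/2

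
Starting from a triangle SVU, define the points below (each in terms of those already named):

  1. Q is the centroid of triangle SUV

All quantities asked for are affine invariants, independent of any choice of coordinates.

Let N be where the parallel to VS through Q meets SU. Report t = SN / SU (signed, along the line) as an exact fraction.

t = 1/3

Assign S = (0, 0), V = (1, 0), U = (0, 1) — the answer is frame-independent, so this choice is without loss of generality.
1. Q is the centroid of triangle SUV ⇒ Q = (1/3, 1/3)
through Q parallel to VS: direction (-1, 0); meets SU at N = (0, 1/3)
N = S + t·(U−S) with t = 1/3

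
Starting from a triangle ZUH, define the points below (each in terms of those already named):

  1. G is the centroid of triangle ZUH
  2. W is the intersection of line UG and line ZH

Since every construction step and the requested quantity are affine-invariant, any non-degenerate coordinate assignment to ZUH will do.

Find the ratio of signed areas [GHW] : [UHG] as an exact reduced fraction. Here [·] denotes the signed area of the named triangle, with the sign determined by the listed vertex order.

[GHW]:[UHG] = 1/2

Set Z = (0, 0), U = (1, 0), H = (0, 1); any affine frame gives the same invariant.
1. G is the centroid of triangle ZUH ⇒ G = (1/3, 1/3)
2. W is the intersection of line UG and line ZH ⇒ W = (0, 1/2)
2·[GHW] = 1/6, 2·[UHG] = 1/3
[GHW]:[UHG] = 1/6:1/3 = 1/2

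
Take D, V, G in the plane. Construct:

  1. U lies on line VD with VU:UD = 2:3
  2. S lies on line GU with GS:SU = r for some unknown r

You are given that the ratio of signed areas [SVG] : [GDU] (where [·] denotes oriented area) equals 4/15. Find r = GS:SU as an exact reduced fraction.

Choose coordinates D = (0, 0), V = (1, 0), G = (0, 1).
1. U lies on line VD with VU:UD = 2:3 ⇒ U = (3/5, 0)
2. With GS:SU = r, write λ = r/(r+1) so S = G + λ·(U−G); S is affine-linear in λ
Every point depending on S is an affine combination of S and λ-independent points, so each such coordinate is linear in λ; the λ² term in each signed area is a multiple of (U−G)×(U−G) = 0, so 2·[SVG] and 2·[GDU] are each linear in λ. Evaluating at λ=0 and λ=1:
  2·[SVG] = 2/5·λ,   2·[GDU] = 3/5
So [SVG]:[GDU] = (2/5·λ) / (3/5). Setting this equal to 4/15:
  2/5·λ = 4/15·(3/5)  ⇒  λ = 2/5
Then r = λ/(1−λ) = (2/5)/(3/5) = 2/3. Check: with r = 2/3, S = (6/25, 3/5) and [SVG]:[GDU] = 4/15 as required.

r = 2/3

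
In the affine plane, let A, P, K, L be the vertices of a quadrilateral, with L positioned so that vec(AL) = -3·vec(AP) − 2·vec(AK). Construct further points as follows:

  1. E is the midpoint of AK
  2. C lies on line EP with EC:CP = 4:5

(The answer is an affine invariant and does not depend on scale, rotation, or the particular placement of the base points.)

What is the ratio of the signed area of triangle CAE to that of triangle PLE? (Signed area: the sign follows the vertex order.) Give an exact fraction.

Assign A = (0, 0), P = (1, 0), K = (0, 1), L = (-3, -2) — the answer is frame-independent, so this choice is without loss of generality.
1. E is the midpoint of AK ⇒ E = (0, 1/2)
2. C lies on line EP with EC:CP = 4:5 ⇒ C = (4/9, 5/18)
2·[CAE] = -2/9, 2·[PLE] = -4
[CAE]:[PLE] = -2/9:-4 = 1/18

[CAE]:[PLE] = 1/18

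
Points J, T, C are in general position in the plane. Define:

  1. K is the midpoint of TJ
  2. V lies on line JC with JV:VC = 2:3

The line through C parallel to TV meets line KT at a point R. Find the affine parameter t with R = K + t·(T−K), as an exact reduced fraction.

t = 4

Choose coordinates J = (0, 0), T = (1, 0), C = (0, 1).
1. K is the midpoint of TJ ⇒ K = (1/2, 0)
2. V lies on line JC with JV:VC = 2:3 ⇒ V = (0, 2/5)
through C parallel to TV: direction (-1, 2/5); meets KT at R = (5/2, 0)
R = K + t·(T−K) with t = 4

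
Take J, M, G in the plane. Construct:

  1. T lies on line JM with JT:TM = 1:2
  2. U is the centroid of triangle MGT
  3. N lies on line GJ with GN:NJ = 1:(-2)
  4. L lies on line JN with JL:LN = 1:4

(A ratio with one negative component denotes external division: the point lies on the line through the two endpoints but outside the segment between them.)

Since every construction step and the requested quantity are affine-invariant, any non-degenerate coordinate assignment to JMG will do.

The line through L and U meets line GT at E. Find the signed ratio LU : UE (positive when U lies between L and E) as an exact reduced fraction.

Choose coordinates J = (0, 0), M = (1, 0), G = (0, 1).
1. T lies on line JM with JT:TM = 1:2 ⇒ T = (1/3, 0)
2. U is the centroid of triangle MGT ⇒ U = (4/9, 1/3)
3. N lies on line GJ with GN:NJ = 1:(-2) ⇒ N = (0, 2)
4. L lies on line JN with JL:LN = 1:4 ⇒ L = (0, 2/5)
line LU meets GT at E = (4/19, 7/19)
U = L + t·(E−L) with t = 19/9, so LU:UE = 19/9:-10/9

LU:UE = -19/10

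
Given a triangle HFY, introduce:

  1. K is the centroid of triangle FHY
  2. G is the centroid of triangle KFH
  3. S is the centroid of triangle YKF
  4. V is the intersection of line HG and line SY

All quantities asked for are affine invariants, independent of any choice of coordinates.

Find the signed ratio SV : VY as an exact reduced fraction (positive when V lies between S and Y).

SV:VY = -1/3

Set H = (0, 0), F = (1, 0), Y = (0, 1); any affine frame gives the same invariant.
1. K is the centroid of triangle FHY ⇒ K = (1/3, 1/3)
2. G is the centroid of triangle KFH ⇒ G = (4/9, 1/9)
3. S is the centroid of triangle YKF ⇒ S = (4/9, 4/9)
4. V is the intersection of line HG and line SY ⇒ V = (2/3, 1/6)
V = S + t·(Y−S) with t = -1/2, so SV:VY = t:(1−t) = -1/2:3/2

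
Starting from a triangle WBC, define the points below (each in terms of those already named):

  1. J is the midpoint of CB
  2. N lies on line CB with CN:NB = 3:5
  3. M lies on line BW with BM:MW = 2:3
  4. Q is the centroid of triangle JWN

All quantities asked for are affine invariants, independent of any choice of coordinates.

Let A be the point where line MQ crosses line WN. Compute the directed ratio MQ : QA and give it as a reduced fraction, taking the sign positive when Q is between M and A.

MQ:QA = 8

Assign W = (0, 0), B = (1, 0), C = (0, 1) — the answer is frame-independent, so this choice is without loss of generality.
1. J is the midpoint of CB ⇒ J = (1/2, 1/2)
2. N lies on line CB with CN:NB = 3:5 ⇒ N = (3/8, 5/8)
3. M lies on line BW with BM:MW = 2:3 ⇒ M = (3/5, 0)
4. Q is the centroid of triangle JWN ⇒ Q = (7/24, 3/8)
line MQ meets WN at A = (81/320, 27/64)
Q = M + t·(A−M) with t = 8/9, so MQ:QA = 8/9:1/9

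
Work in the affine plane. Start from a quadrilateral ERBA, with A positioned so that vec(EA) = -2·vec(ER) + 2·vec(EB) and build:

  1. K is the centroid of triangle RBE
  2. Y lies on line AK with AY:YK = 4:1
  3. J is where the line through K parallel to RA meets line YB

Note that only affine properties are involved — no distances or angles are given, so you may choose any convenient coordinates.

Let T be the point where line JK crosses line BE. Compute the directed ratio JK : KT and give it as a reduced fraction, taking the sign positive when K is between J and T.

JK:KT = -27/19

Work in coordinates with E = (0, 0), R = (1, 0), B = (0, 1), A = (-2, 2).
1. K is the centroid of triangle RBE ⇒ K = (1/3, 1/3)
2. Y lies on line AK with AY:YK = 4:1 ⇒ Y = (-2/15, 2/3)
3. J is where the line through K parallel to RA meets line YB ⇒ J = (-8/57, 37/57)
line JK meets BE at T = (0, 5/9)
K = J + t·(T−J) with t = 27/8, so JK:KT = 27/8:-19/8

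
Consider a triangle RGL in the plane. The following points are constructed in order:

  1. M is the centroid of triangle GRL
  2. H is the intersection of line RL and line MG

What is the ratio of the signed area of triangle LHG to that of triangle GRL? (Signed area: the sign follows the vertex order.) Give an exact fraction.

[LHG]:[GRL] = -1/2

Work in coordinates with R = (0, 0), G = (1, 0), L = (0, 1).
1. M is the centroid of triangle GRL ⇒ M = (1/3, 1/3)
2. H is the intersection of line RL and line MG ⇒ H = (0, 1/2)
2·[LHG] = 1/2, 2·[GRL] = -1
[LHG]:[GRL] = 1/2:-1 = -1/2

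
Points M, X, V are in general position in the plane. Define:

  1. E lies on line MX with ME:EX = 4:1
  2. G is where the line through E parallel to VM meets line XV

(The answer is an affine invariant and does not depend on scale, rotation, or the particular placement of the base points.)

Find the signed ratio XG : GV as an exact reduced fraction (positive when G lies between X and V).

Assign M = (0, 0), X = (1, 0), V = (0, 1) — the answer is frame-independent, so this choice is without loss of generality.
1. E lies on line MX with ME:EX = 4:1 ⇒ E = (4/5, 0)
2. G is where the line through E parallel to VM meets line XV ⇒ G = (4/5, 1/5)
G = X + t·(V−X) with t = 1/5, so XG:GV = t:(1−t) = 1/5:4/5

XG:GV = 1/4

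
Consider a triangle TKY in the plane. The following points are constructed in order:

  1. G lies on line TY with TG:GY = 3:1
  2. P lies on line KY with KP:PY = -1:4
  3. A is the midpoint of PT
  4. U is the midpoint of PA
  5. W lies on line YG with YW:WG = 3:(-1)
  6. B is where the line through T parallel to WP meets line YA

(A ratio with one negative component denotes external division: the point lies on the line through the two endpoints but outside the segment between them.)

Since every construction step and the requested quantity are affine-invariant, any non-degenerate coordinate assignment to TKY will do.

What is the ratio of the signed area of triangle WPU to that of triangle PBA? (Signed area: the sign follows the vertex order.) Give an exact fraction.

Assign T = (0, 0), K = (1, 0), Y = (0, 1) — the answer is frame-independent, so this choice is without loss of generality.
1. G lies on line TY with TG:GY = 3:1 ⇒ G = (0, 3/4)
2. P lies on line KY with KP:PY = -1:4 ⇒ P = (4/3, -1/3)
3. A is the midpoint of PT ⇒ A = (2/3, -1/6)
4. U is the midpoint of PA ⇒ U = (1, -1/4)
5. W lies on line YG with YW:WG = 3:(-1) ⇒ W = (0, 5/8)
6. B is where the line through T parallel to WP meets line YA ⇒ B = (32/33, -23/33)
2·[WPU] = -5/24, 2·[PBA] = -10/33
[WPU]:[PBA] = -5/24:-10/33 = 11/16

[WPU]:[PBA] = 11/16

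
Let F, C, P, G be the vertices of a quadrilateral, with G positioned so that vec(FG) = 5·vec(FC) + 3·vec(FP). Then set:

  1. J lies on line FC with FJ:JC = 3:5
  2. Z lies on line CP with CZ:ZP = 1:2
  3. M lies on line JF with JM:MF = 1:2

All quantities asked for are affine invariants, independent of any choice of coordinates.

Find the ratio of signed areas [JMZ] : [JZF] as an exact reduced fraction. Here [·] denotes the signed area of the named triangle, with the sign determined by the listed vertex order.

Set F = (0, 0), C = (1, 0), P = (0, 1), G = (5, 3); any affine frame gives the same invariant.
1. J lies on line FC with FJ:JC = 3:5 ⇒ J = (3/8, 0)
2. Z lies on line CP with CZ:ZP = 1:2 ⇒ Z = (2/3, 1/3)
3. M lies on line JF with JM:MF = 1:2 ⇒ M = (1/4, 0)
2·[JMZ] = -1/24, 2·[JZF] = 1/8
[JMZ]:[JZF] = -1/24:1/8 = -1/3

[JMZ]:[JZF] = -1/3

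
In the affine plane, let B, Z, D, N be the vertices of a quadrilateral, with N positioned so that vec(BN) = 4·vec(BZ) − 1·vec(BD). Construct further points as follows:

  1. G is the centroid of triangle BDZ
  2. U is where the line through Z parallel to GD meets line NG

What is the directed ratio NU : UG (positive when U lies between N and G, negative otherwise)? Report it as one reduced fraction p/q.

Choose coordinates B = (0, 0), Z = (1, 0), D = (0, 1), N = (4, -1).
1. G is the centroid of triangle BDZ ⇒ G = (1/3, 1/3)
2. U is where the line through Z parallel to GD meets line NG ⇒ U = (17/18, 1/9)
U = N + t·(G−N) with t = 5/6, so NU:UG = t:(1−t) = 5/6:1/6

NU:UG = 5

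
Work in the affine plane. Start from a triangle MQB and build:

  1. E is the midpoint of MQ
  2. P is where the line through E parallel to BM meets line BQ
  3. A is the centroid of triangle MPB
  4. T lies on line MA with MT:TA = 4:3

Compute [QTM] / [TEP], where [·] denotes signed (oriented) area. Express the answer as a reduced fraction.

[QTM]:[TEP] = 24/17

Choose coordinates M = (0, 0), Q = (1, 0), B = (0, 1).
1. E is the midpoint of MQ ⇒ E = (1/2, 0)
2. P is where the line through E parallel to BM meets line BQ ⇒ P = (1/2, 1/2)
3. A is the centroid of triangle MPB ⇒ A = (1/6, 1/2)
4. T lies on line MA with MT:TA = 4:3 ⇒ T = (2/21, 2/7)
2·[QTM] = 2/7, 2·[TEP] = 17/84
[QTM]:[TEP] = 2/7:17/84 = 24/17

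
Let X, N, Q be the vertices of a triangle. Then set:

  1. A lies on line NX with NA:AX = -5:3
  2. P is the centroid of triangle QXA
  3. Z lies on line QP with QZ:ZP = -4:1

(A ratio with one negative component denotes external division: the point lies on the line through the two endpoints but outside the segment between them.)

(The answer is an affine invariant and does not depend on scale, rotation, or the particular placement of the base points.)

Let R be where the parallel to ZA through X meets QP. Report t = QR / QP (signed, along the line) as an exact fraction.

Work in coordinates with X = (0, 0), N = (1, 0), Q = (0, 1).
1. A lies on line NX with NA:AX = -5:3 ⇒ A = (-3/2, 0)
2. P is the centroid of triangle QXA ⇒ P = (-1/2, 1/3)
3. Z lies on line QP with QZ:ZP = -4:1 ⇒ Z = (-2/3, 1/9)
through X parallel to ZA: direction (-5/6, -1/9); meets QP at R = (-5/6, -1/9)
R = Q + t·(P−Q) with t = 5/3

t = 5/3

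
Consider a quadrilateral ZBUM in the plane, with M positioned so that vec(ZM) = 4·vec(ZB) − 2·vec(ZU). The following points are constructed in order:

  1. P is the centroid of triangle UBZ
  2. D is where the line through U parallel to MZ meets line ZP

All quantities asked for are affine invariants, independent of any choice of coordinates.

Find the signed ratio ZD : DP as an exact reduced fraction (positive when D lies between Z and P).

Choose coordinates Z = (0, 0), B = (1, 0), U = (0, 1), M = (4, -2).
1. P is the centroid of triangle UBZ ⇒ P = (1/3, 1/3)
2. D is where the line through U parallel to MZ meets line ZP ⇒ D = (2/3, 2/3)
D = Z + t·(P−Z) with t = 2, so ZD:DP = t:(1−t) = 2:-1

ZD:DP = -2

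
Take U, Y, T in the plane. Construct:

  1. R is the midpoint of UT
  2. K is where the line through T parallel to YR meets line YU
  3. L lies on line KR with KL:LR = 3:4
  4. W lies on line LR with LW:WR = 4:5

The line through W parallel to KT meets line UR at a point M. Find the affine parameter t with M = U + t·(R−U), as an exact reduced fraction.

t = 83/63

Choose coordinates U = (0, 0), Y = (1, 0), T = (0, 1).
1. R is the midpoint of UT ⇒ R = (0, 1/2)
2. K is where the line through T parallel to YR meets line YU ⇒ K = (2, 0)
3. L lies on line KR with KL:LR = 3:4 ⇒ L = (8/7, 3/14)
4. W lies on line LR with LW:WR = 4:5 ⇒ W = (40/63, 43/126)
through W parallel to KT: direction (-2, 1); meets UR at M = (0, 83/126)
M = U + t·(R−U) with t = 83/63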